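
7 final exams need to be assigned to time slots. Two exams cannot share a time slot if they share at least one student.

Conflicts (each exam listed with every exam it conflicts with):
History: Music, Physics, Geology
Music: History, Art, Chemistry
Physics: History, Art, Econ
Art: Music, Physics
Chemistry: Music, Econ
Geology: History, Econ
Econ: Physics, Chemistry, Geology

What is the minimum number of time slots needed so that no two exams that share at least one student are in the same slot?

The cycle Chemistry-Econ-Physics-History-Music-Chemistry has odd length 5, so it cannot be 2-colored; at least 3 time slots are needed.
Using 3 time slots: History=2, Music=1, Physics=1, Art=2, Chemistry=3, Geology=1, Econ=2. Every pair that conflicts lands in different time slots.

3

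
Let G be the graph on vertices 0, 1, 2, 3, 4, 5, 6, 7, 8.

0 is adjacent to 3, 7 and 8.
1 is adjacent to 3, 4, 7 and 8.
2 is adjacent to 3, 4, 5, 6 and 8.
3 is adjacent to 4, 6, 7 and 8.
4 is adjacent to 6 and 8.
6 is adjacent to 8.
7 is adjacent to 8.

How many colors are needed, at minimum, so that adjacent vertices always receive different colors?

5

2, 3, 4, 6, 8 are pairwise adjacent (a clique of size 5), so at least 5 colors are needed.
One proper 5-coloring: 0=yellow, 1=purple, 2=green, 3=red, 4=yellow, 5=red, 6=purple, 7=green, 8=blue. No two adjacent vertices share a color.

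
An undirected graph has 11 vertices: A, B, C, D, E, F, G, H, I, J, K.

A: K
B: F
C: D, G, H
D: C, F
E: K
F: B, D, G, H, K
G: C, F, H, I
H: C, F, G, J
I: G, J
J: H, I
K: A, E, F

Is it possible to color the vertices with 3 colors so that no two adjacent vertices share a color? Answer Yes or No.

The chromatic number is 3. F, G, H are mutually adjacent, so at least 3 colors are needed.
3 colors suffice: color 1 → {A, C, E, F, I}; color 2 → {B, D, H, K}; color 3 → {G, J}.
That is already a proper 3-coloring.

Yes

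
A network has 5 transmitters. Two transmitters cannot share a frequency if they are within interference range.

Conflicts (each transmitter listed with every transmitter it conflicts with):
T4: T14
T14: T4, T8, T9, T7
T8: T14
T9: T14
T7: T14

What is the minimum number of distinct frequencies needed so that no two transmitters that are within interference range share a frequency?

2

T14 and T8 conflict, so at least 2 frequencies are needed.
2 frequencies suffice: frequency 1 → {T14}; frequency 2 → {T4, T8, T9, T7}. Every pair that conflicts lands in different frequencies.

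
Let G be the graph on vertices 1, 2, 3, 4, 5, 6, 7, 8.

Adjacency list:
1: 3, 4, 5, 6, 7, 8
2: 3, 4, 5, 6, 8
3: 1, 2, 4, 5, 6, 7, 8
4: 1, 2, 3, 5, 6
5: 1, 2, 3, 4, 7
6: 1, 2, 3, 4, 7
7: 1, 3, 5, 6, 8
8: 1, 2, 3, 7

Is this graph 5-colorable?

The chromatic number is 4. 1, 3, 4, 6 are pairwise adjacent (a clique of size 4), so at least 4 colors are needed.
4 colors suffice: 1=b, 2=b, 3=a, 4=c, 5=d, 6=d, 7=c, 8=d.
Since 5 ≥ 4, a proper 5-coloring certainly exists.

Yes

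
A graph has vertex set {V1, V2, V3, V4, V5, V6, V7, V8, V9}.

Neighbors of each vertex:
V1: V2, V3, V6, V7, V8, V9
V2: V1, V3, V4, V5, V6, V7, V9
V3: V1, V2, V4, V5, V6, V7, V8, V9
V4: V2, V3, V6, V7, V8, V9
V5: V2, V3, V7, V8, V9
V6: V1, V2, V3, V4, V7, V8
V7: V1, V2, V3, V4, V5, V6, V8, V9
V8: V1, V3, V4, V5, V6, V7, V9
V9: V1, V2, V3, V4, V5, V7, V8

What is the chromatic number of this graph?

5

V3, V5, V7, V8, V9 are mutually adjacent (a clique of size 5), so at least 5 colors are needed.
5 colors suffice: color 1 → {V3}; color 2 → {V7}; color 3 → {V6, V9}; color 4 → {V2, V8}; color 5 → {V1, V4, V5}. Every edge joins two different colors.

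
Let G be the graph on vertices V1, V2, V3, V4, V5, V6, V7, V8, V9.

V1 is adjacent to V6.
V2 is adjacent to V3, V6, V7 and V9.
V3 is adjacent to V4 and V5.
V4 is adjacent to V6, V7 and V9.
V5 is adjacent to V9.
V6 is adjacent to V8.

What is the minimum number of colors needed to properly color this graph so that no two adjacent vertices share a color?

2

V2 and V3 are adjacent, so at least 2 colors are needed.
2 colors suffice: color 1 → {V1, V2, V4, V5, V8}; color 2 → {V3, V6, V7, V9}. No two adjacent vertices share a color.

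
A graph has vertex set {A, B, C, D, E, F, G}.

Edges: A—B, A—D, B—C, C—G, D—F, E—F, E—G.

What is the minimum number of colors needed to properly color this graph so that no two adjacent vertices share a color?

The cycle E-G-C-B-A-D-F-E has odd length 7, so it cannot be 2-colored; at least 3 colors are needed.
One proper 3-coloring: A=2, B=1, C=2, D=1, E=1, F=2, G=3. Every edge joins two different colors.

3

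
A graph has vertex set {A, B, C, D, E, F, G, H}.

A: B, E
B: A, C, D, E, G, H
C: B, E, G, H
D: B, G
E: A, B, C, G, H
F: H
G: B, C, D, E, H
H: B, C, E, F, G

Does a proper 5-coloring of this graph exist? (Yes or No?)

Yes

The chromatic number is 5. B, C, E, G, H form a clique, so at least 5 colors are needed.
A valid assignment using 5 colors: A=2, B=1, C=5, D=2, E=4, F=1, G=3, H=2.
That is already a proper 5-coloring.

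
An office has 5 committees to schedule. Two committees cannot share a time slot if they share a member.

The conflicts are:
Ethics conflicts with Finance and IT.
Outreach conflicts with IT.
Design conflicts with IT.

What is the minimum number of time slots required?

Design and IT conflict, so at least 2 time slots are needed.
2 time slots suffice: time slot 1 → {Finance, IT}; time slot 2 → {Ethics, Outreach, Design}. No two conflicting committees share a time slot.

2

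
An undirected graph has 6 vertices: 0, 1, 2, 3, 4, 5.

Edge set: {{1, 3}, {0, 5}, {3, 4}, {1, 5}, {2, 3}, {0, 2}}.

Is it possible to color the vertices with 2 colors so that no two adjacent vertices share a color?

No

The cycle 1-5-0-2-3-1 has odd length 5, so it cannot be 2-colored; at least 3 colors are needed.
So 2 colors are not enough.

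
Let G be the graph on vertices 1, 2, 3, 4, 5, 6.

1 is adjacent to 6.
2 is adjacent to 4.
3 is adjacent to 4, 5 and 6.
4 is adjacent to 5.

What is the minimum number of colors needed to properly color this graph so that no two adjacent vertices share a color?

3

3, 4, 5 are mutually adjacent, so at least 3 colors are needed.
3 colors suffice: color red → {1, 2, 3}; color blue → {4, 6}; color green → {5}. Each edge has distinct colors on its endpoints.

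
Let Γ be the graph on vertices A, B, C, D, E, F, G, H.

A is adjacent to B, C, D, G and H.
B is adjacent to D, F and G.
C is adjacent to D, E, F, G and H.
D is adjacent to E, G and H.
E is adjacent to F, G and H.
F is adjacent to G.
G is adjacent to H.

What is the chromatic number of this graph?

C, D, E, G, H form a clique, so at least 5 colors are needed.
5 colors suffice: color red → {G}; color blue → {D, F}; color green → {B, C}; color yellow → {A, E}; color purple → {H}. No two adjacent vertices share a color.

5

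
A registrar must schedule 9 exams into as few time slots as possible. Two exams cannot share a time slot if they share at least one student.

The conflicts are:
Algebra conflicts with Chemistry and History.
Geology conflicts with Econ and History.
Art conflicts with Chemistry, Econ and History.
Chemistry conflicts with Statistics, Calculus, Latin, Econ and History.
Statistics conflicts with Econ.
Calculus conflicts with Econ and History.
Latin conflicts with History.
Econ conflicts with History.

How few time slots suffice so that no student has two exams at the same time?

Art, Chemistry, Econ, History pairwise conflict, so at least 4 time slots are needed.
A valid assignment using 4 time slots: Algebra=3, Geology=1, Art=4, Chemistry=1, Statistics=2, Calculus=4, Latin=3, Econ=3, History=2. Each listed conflict is separated.

4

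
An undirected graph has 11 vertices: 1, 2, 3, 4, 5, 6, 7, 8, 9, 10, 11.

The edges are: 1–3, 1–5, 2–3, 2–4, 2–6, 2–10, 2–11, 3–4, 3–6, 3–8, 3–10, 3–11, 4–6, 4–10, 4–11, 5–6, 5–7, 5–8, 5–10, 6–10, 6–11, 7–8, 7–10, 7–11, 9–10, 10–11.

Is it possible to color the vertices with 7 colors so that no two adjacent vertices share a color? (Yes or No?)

The chromatic number is 6. 2, 3, 4, 6, 10, 11 are pairwise adjacent (a clique of size 6), so at least 6 colors are needed.
6 colors suffice: color a → {1, 8, 10}; color b → {3, 5, 9}; color c → {11}; color d → {6, 7}; color e → {2}; color f → {4}.
Since 7 ≥ 6, a proper 7-coloring certainly exists.

Yes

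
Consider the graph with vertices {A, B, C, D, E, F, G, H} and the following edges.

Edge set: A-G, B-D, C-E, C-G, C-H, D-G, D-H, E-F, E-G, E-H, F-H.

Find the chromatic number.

3

C, E, G are mutually adjacent, so at least 3 colors are needed.
3 colors suffice: color red → {B, G, H}; color blue → {A, D, E}; color green → {C, F}. Every edge joins two different colors.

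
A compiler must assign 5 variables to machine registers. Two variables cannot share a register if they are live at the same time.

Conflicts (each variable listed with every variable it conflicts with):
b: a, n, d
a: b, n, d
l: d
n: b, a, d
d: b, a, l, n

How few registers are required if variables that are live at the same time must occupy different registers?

4

b, a, n, d all conflict with each other, so at least 4 registers are needed.
A valid assignment using 4 registers: b=3, a=2, l=2, n=4, d=1. Each listed conflict is separated.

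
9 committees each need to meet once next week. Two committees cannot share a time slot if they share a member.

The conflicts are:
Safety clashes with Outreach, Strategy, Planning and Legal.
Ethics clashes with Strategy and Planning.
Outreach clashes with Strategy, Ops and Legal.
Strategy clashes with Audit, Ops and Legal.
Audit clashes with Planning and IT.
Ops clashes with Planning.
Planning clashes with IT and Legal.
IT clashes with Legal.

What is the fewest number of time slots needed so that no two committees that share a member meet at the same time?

4

Safety, Outreach, Strategy, Legal are mutually in conflict, so at least 4 time slots are needed.
Using 4 time slots: Safety=4, Ethics=2, Outreach=3, Strategy=1, Audit=2, Ops=2, Planning=1, IT=3, Legal=2. Every pair that conflicts lands in different time slots.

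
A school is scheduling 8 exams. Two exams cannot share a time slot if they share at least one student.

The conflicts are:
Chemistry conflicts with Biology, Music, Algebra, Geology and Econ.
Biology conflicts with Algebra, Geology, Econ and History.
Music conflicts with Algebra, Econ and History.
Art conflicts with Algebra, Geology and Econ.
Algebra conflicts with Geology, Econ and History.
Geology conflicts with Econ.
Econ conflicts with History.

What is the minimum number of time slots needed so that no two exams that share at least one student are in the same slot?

Chemistry, Biology, Algebra, Geology, Econ all conflict with each other, so at least 5 time slots are needed.
Using 5 time slots: Chemistry=5, Biology=4, Music=4, Art=4, Algebra=1, Geology=3, Econ=2, History=3. Every pair that conflicts lands in different time slots.

5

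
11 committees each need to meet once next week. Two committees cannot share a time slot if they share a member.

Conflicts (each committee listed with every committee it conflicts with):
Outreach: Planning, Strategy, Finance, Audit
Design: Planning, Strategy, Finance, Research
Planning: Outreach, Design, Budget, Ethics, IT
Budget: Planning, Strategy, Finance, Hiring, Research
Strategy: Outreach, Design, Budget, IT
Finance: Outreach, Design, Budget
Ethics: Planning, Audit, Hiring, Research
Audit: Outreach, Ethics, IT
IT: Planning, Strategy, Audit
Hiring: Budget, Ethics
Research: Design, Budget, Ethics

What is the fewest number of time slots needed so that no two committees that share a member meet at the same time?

Outreach and Finance conflict, so at least 2 time slots are needed.
2 time slots suffice: time slot 1 → {Planning, Strategy, Finance, Audit, Hiring, Research}; time slot 2 → {Outreach, Design, Budget, Ethics, IT}. Each listed conflict is separated.

2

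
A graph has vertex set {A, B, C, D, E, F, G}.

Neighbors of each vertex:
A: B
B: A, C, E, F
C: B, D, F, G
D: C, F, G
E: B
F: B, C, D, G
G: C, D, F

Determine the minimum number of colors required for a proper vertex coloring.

C, D, F, G are mutually adjacent (a clique of size 4), so at least 4 colors are needed.
4 colors suffice: color 1 → {A, C, E}; color 2 → {F}; color 3 → {B, G}; color 4 → {D}. Every edge joins two different colors.

4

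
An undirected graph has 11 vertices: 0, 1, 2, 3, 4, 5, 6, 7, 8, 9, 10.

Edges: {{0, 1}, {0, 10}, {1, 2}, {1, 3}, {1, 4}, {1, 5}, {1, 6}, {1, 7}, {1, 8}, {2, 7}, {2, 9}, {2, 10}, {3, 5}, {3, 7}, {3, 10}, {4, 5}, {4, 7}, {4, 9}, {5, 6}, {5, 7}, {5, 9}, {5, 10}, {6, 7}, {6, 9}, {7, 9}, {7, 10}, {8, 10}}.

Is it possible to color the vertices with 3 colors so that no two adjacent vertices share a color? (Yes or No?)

No

3, 5, 7, 10 are pairwise adjacent (a clique of size 4), so at least 4 colors are needed.
So 3 colors are not enough.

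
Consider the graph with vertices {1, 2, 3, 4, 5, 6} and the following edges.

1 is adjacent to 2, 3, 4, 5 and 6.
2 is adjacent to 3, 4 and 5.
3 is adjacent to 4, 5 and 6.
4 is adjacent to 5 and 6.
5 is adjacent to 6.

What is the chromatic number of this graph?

1, 2, 3, 4, 5 form a clique, so at least 5 colors are needed.
5 colors suffice: color a → {1}; color b → {3}; color c → {5}; color d → {4}; color e → {2, 6}. No two adjacent vertices share a color.

5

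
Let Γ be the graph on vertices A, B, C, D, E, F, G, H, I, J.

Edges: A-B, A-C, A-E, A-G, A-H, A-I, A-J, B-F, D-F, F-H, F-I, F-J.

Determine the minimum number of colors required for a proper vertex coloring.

2

A and J are adjacent, so at least 2 colors are needed.
2 colors suffice: A=1, B=2, C=2, D=2, E=2, F=1, G=2, H=2, I=2, J=2. Every edge joins two different colors.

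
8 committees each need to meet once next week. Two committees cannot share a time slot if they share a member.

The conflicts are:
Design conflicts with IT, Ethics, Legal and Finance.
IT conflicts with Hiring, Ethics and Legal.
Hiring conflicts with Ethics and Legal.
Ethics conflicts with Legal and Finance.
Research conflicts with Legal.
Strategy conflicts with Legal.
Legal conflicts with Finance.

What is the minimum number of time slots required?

Design, Ethics, Legal, Finance are mutually in conflict, so at least 4 time slots are needed.
4 time slots suffice: Design=3, IT=4, Hiring=3, Ethics=2, Research=2, Strategy=2, Legal=1, Finance=4. Each listed conflict is separated.

4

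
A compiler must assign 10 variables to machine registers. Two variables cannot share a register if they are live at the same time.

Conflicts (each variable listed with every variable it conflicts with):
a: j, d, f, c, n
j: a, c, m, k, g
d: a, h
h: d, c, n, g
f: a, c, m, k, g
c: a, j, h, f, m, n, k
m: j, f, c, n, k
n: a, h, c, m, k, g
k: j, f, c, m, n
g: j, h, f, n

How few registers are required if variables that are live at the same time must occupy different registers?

c, m, n, k are mutually in conflict, so at least 4 registers are needed.
4 registers suffice: register 1 → {d, c, g}; register 2 → {j, f, n}; register 3 → {a, h, m}; register 4 → {k}. No two conflicting variables share a register.

4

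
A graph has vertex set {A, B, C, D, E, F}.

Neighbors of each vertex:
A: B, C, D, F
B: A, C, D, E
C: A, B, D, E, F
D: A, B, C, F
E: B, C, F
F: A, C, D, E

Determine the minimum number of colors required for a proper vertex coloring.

A, C, D, F are pairwise adjacent (a clique of size 4), so at least 4 colors are needed.
4 colors suffice: A=2, B=3, C=1, D=4, E=2, F=3. Every edge joins two different colors.

4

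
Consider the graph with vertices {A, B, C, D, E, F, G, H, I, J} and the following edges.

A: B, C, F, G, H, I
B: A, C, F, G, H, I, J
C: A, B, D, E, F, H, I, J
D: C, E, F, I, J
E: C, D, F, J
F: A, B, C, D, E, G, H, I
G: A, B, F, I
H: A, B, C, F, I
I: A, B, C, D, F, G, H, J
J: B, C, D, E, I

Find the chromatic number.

6

A, B, C, F, H, I are mutually adjacent (a clique of size 6), so at least 6 colors are needed.
One proper 6-coloring: A=5, B=4, C=2, D=4, E=3, F=1, G=2, H=6, I=3, J=1. Every edge joins two different colors.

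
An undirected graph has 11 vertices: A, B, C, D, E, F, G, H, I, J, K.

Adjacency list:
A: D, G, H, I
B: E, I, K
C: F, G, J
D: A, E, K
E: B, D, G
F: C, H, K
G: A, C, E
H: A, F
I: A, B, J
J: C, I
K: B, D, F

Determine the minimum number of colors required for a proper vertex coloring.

3

The cycle F-C-G-A-H-F has odd length 5, so it cannot be 2-colored; at least 3 colors are needed.
3 colors suffice: color 1 → {A, C, E, K}; color 2 → {D, F, G, I}; color 3 → {B, H, J}. Each edge has distinct colors on its endpoints.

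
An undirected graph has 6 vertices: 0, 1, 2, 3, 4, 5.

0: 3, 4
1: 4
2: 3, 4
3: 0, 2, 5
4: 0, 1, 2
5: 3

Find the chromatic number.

2

3 and 5 are adjacent, so at least 2 colors are needed.
2 colors suffice: color red → {3, 4}; color blue → {0, 1, 2, 5}. Each edge has distinct colors on its endpoints.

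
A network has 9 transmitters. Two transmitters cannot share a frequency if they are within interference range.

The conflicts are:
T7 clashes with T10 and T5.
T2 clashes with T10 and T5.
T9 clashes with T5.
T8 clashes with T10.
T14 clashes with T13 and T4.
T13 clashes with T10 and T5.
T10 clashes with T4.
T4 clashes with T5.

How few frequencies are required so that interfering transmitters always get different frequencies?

T8 and T10 conflict, so at least 2 frequencies are needed.
Using 2 frequencies: T7=2, T2=2, T9=2, T8=2, T14=1, T13=2, T10=1, T4=2, T5=1. Each listed conflict is separated.

2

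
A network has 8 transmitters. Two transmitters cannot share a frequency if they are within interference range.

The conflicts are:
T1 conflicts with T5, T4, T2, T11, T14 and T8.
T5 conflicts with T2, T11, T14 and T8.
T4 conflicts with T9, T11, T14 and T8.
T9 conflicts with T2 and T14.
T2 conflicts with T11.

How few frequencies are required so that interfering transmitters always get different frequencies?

T1, T5, T2, T11 are mutually in conflict, so at least 4 frequencies are needed.
4 frequencies suffice: frequency 1 → {T1, T9}; frequency 2 → {T5, T4}; frequency 3 → {T11, T14, T8}; frequency 4 → {T2}. No two conflicting transmitters share a frequency.

4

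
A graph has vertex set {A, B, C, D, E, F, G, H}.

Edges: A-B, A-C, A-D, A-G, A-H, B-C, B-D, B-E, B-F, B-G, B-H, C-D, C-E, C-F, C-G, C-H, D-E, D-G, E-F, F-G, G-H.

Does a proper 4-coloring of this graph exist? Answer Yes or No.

A, B, C, D, G are pairwise adjacent (a clique of size 5), so at least 5 colors are needed.
So 4 colors are not enough.

No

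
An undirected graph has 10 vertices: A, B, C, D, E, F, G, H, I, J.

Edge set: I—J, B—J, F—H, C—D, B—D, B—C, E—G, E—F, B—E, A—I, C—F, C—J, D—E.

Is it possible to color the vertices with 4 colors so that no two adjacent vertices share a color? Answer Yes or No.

The chromatic number is 3. B, C, J are pairwise adjacent, so at least 3 colors are needed.
3 colors suffice: A=blue, B=red, C=blue, D=green, E=blue, F=red, G=red, H=blue, I=red, J=green.
Since 4 ≥ 3, a proper 4-coloring certainly exists.

Yes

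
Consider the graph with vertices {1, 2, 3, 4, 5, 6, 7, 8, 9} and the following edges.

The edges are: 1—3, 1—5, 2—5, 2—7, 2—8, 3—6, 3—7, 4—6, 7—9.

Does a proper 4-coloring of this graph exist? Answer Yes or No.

Yes

The chromatic number is 3. The cycle 1-3-7-2-5-1 has odd length 5, so it cannot be 2-colored; at least 3 colors are needed.
3 colors suffice: 1=green, 2=red, 3=red, 4=red, 5=blue, 6=blue, 7=blue, 8=blue, 9=red.
Since 4 ≥ 3, a proper 4-coloring certainly exists.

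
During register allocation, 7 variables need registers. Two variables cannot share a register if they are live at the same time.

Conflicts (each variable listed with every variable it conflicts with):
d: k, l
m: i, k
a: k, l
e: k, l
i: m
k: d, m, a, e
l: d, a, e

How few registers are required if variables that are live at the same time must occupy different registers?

d and k conflict, so at least 2 registers are needed.
2 registers suffice: register 1 → {i, k, l}; register 2 → {d, m, a, e}. Every pair that conflicts lands in different registers.

2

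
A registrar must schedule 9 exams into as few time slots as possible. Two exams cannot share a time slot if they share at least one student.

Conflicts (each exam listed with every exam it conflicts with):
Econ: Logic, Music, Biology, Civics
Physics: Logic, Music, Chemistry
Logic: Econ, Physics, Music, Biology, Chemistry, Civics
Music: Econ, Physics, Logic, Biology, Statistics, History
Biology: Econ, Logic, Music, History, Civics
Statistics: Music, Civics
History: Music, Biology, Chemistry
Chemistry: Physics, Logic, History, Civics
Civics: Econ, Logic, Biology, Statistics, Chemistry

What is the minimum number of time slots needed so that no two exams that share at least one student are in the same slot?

4

Econ, Logic, Biology, Civics all conflict with each other, so at least 4 time slots are needed.
4 time slots suffice: time slot 1 → {Music, Civics}; time slot 2 → {Logic, Statistics, History}; time slot 3 → {Biology, Chemistry}; time slot 4 → {Econ, Physics}. Every pair that conflicts lands in different time slots.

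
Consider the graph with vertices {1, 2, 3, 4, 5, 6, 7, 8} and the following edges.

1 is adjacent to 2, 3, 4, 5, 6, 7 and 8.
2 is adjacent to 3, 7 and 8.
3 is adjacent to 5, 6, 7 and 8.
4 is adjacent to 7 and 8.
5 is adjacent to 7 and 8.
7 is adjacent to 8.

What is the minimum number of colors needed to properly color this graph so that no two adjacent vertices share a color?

1, 3, 5, 7, 8 are pairwise adjacent (a clique of size 5), so at least 5 colors are needed.
One proper 5-coloring: 1=red, 2=purple, 3=yellow, 4=yellow, 5=purple, 6=blue, 7=blue, 8=green. Each edge has distinct colors on its endpoints.

5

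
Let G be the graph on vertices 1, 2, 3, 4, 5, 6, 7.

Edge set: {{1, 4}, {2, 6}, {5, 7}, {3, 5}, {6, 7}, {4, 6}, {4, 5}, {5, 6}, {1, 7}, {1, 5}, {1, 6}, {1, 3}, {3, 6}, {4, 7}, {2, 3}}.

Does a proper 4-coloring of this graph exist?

No

1, 4, 5, 6, 7 are pairwise adjacent (a clique of size 5), so at least 5 colors are needed.
So 4 colors are not enough.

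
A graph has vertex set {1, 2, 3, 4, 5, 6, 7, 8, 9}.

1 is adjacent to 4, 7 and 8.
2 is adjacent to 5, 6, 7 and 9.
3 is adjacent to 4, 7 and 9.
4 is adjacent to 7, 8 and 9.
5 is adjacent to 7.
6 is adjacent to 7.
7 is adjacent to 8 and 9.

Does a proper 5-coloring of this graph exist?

Yes

The chromatic number is 4. 1, 4, 7, 8 are mutually adjacent (a clique of size 4), so at least 4 colors are needed.
4 colors suffice: color red → {7}; color blue → {2, 4}; color green → {5, 6, 8, 9}; color yellow → {1, 3}.
Since 5 ≥ 4, a proper 5-coloring certainly exists.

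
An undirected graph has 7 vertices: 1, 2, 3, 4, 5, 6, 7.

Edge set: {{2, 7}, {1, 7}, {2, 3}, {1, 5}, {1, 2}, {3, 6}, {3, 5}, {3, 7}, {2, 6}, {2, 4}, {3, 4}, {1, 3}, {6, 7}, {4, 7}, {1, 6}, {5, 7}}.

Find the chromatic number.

1, 2, 3, 6, 7 are mutually adjacent (a clique of size 5), so at least 5 colors are needed.
A valid assignment using 5 colors: 1=d, 2=c, 3=a, 4=d, 5=c, 6=e, 7=b. No two adjacent vertices share a color.

5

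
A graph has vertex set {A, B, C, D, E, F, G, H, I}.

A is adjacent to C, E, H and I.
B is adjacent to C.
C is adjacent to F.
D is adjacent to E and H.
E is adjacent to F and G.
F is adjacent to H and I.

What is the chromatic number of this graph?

A and H are adjacent, so at least 2 colors are needed.
2 colors suffice: color 1 → {A, B, D, F, G}; color 2 → {C, E, H, I}. Every edge joins two different colors.

2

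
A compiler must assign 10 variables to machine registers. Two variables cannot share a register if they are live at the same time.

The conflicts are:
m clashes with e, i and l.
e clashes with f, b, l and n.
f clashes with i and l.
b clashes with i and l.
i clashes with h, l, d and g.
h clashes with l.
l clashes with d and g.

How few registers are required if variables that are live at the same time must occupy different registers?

3

b, i, l pairwise conflict, so at least 3 registers are needed.
3 registers suffice: register 1 → {l, n}; register 2 → {e, i}; register 3 → {m, f, b, h, d, g}. No two conflicting variables share a register.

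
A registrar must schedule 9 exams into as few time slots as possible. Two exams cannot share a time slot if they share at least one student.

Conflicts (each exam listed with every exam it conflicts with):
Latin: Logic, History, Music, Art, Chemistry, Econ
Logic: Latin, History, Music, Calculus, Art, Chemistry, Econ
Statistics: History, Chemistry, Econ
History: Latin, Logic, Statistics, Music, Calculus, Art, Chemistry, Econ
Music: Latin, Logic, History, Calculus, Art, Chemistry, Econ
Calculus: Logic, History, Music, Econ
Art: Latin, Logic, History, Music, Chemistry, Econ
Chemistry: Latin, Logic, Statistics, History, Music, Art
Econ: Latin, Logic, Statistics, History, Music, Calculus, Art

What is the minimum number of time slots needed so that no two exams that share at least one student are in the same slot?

Latin, Logic, History, Music, Art, Chemistry are mutually in conflict, so at least 6 time slots are needed.
6 time slots suffice: time slot 1 → {History}; time slot 2 → {Statistics, Music}; time slot 3 → {Logic}; time slot 4 → {Chemistry, Econ}; time slot 5 → {Calculus, Art}; time slot 6 → {Latin}. No two conflicting exams share a time slot.

6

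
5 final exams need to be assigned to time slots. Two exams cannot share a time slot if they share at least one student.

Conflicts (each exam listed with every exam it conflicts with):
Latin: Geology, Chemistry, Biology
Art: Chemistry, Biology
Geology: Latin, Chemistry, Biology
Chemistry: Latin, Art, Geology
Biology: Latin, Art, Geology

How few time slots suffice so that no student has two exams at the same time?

3

Latin, Geology, Biology pairwise conflict, so at least 3 time slots are needed.
3 time slots suffice: time slot 1 → {Chemistry, Biology}; time slot 2 → {Art, Geology}; time slot 3 → {Latin}. Every pair that conflicts lands in different time slots.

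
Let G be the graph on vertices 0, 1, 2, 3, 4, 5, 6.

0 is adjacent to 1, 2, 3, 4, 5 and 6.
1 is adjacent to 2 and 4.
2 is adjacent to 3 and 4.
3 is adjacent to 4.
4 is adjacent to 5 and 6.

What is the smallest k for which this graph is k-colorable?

4

0, 2, 3, 4 are mutually adjacent (a clique of size 4), so at least 4 colors are needed.
One proper 4-coloring: 0=a, 1=d, 2=c, 3=d, 4=b, 5=c, 6=c. Each edge has distinct colors on its endpoints.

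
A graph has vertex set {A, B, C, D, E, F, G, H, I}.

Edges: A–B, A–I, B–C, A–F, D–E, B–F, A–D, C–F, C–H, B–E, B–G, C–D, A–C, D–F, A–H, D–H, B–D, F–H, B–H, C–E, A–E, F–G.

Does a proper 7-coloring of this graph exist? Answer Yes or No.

Yes

The chromatic number is 6. A, B, C, D, F, H form a clique, so at least 6 colors are needed.
A valid assignment using 6 colors: A=1, B=2, C=5, D=3, E=4, F=4, G=1, H=6, I=2.
Since 7 ≥ 6, a proper 7-coloring certainly exists.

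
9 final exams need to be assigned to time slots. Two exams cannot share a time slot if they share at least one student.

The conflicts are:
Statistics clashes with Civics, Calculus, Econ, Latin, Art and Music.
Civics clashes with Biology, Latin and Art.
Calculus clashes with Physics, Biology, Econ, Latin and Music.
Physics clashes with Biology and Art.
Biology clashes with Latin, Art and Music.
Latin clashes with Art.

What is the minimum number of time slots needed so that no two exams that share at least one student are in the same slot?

Statistics, Civics, Latin, Art are mutually in conflict, so at least 4 time slots are needed.
4 time slots suffice: Statistics=1, Civics=4, Calculus=2, Physics=3, Biology=1, Econ=3, Latin=3, Art=2, Music=3. Every pair that conflicts lands in different time slots.

4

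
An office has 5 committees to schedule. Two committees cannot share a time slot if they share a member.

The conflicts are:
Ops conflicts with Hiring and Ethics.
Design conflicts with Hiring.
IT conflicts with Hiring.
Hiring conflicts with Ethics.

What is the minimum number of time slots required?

3

Ops, Hiring, Ethics are mutually in conflict, so at least 3 time slots are needed.
Using 3 time slots: Ops=3, Design=2, IT=2, Hiring=1, Ethics=2. Every pair that conflicts lands in different time slots.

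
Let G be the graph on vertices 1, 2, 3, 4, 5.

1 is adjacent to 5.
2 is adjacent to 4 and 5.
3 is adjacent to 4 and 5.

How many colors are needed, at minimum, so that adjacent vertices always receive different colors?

2

3 and 4 are adjacent, so at least 2 colors are needed.
One proper 2-coloring: 1=b, 2=b, 3=b, 4=a, 5=a. Every edge joins two different colors.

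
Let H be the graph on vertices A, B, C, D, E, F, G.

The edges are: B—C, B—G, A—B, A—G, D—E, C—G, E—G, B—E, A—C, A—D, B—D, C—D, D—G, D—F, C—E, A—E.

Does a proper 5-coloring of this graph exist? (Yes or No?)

A, B, C, D, E, G are pairwise adjacent (a clique of size 6), so at least 6 colors are needed.
So 5 colors are not enough.

No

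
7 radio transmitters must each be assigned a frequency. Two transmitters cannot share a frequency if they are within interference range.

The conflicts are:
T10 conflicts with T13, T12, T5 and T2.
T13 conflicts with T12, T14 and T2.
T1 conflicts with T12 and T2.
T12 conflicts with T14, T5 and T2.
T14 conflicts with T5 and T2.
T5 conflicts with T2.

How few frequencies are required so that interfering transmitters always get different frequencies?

T10, T12, T5, T2 pairwise conflict, so at least 4 frequencies are needed.
4 frequencies suffice: frequency 1 → {T2}; frequency 2 → {T12}; frequency 3 → {T13, T1, T5}; frequency 4 → {T10, T14}. No two conflicting transmitters share a frequency.

4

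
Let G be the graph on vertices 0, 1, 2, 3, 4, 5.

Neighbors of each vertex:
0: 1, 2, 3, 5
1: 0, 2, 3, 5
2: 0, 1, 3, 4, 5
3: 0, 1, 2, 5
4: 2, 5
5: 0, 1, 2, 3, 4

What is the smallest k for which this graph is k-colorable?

0, 1, 2, 3, 5 are mutually adjacent (a clique of size 5), so at least 5 colors are needed.
5 colors suffice: color a → {2}; color b → {5}; color c → {1, 4}; color d → {3}; color e → {0}. No two adjacent vertices share a color.

5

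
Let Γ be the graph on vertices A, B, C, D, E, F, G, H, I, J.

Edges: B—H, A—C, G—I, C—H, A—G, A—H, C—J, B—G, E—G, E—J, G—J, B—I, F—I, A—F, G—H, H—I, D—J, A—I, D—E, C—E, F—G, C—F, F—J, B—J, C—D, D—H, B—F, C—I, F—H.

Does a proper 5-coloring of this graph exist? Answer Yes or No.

Yes

The chromatic number is 5. B, F, G, H, I form a clique, so at least 5 colors are needed.
5 colors suffice: color red → {C, G}; color blue → {D, F}; color green → {H, J}; color yellow → {E, I}; color purple → {A, B}.
That is already a proper 5-coloring.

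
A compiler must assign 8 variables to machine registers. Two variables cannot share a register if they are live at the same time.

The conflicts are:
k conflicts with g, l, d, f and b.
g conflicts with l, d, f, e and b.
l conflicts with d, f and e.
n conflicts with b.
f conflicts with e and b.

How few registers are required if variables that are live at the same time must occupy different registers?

g, l, f, e all conflict with each other, so at least 4 registers are needed.
A valid assignment using 4 registers: k=4, g=1, l=2, n=1, d=3, f=3, e=4, b=2. No two conflicting variables share a register.

4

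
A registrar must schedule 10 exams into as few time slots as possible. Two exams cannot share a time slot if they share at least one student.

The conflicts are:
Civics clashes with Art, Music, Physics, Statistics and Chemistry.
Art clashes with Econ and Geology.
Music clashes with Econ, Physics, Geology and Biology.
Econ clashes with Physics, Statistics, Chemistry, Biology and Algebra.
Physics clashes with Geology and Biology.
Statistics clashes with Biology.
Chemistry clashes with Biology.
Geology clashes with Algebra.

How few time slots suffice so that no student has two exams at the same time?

4

Music, Econ, Physics, Biology pairwise conflict, so at least 4 time slots are needed.
4 time slots suffice: time slot 1 → {Civics, Econ, Geology}; time slot 2 → {Art, Physics, Statistics, Chemistry, Algebra}; time slot 3 → {Biology}; time slot 4 → {Music}. Every pair that conflicts lands in different time slots.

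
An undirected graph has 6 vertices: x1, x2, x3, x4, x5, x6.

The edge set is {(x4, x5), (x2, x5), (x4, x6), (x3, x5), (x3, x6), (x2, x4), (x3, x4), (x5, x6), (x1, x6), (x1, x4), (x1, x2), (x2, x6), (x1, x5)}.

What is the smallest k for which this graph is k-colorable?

x1, x2, x4, x5, x6 are pairwise adjacent (a clique of size 5), so at least 5 colors are needed.
A valid assignment using 5 colors: x1=4, x2=5, x3=4, x4=1, x5=3, x6=2. Each edge has distinct colors on its endpoints.

5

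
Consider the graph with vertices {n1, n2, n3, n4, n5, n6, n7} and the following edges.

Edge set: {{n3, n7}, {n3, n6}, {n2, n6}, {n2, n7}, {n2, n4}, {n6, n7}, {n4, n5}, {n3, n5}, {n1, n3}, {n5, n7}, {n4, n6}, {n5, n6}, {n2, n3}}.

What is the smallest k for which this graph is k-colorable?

4

n3, n5, n6, n7 are pairwise adjacent (a clique of size 4), so at least 4 colors are needed.
4 colors suffice: color 1 → {n3, n4}; color 2 → {n1, n6}; color 3 → {n2, n5}; color 4 → {n7}. No two adjacent vertices share a color.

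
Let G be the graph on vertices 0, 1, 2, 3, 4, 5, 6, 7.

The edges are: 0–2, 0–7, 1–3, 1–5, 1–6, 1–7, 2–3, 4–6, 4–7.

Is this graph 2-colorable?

No

The cycle 1-3-2-0-7-1 has odd length 5, so it cannot be 2-colored; at least 3 colors are needed.
So 2 colors are not enough.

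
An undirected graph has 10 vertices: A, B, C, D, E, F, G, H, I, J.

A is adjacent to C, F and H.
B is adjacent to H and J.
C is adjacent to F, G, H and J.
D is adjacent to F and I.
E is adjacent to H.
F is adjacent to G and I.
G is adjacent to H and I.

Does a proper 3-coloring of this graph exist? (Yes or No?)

The chromatic number is 3. A, C, H are mutually adjacent, so at least 3 colors are needed.
3 colors suffice: color red → {F, H, J}; color blue → {B, C, E, I}; color green → {A, D, G}.
That is already a proper 3-coloring.

Yes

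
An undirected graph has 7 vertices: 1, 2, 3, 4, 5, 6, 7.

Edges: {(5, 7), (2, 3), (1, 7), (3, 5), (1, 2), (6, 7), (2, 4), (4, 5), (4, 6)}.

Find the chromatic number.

The cycle 7-5-3-2-1-7 has odd length 5, so it cannot be 2-colored; at least 3 colors are needed.
3 colors suffice: color a → {3, 4, 7}; color b → {2, 5, 6}; color c → {1}. Every edge joins two different colors.

3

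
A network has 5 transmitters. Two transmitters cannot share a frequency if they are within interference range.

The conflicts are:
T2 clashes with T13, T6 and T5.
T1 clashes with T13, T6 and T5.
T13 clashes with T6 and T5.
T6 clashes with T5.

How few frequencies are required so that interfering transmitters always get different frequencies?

4

T2, T13, T6, T5 are mutually in conflict, so at least 4 frequencies are needed.
A valid assignment using 4 frequencies: T2=4, T1=4, T13=3, T6=1, T5=2. Every pair that conflicts lands in different frequencies.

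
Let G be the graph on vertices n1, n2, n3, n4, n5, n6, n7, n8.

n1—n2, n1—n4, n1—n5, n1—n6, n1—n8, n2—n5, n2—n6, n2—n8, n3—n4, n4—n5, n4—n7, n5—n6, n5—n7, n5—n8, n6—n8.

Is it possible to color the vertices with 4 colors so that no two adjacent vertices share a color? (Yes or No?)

No

n1, n2, n5, n6, n8 form a clique, so at least 5 colors are needed.
So 4 colors are not enough.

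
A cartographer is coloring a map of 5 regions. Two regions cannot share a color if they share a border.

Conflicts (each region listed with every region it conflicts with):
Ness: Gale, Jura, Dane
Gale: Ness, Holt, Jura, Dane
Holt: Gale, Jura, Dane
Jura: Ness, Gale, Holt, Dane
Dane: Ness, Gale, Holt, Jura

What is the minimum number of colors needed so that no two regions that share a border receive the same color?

4

Ness, Gale, Jura, Dane all conflict with each other, so at least 4 colors are needed.
4 colors suffice: color 1 → {Gale}; color 2 → {Jura}; color 3 → {Dane}; color 4 → {Ness, Holt}. No two conflicting regions share a color.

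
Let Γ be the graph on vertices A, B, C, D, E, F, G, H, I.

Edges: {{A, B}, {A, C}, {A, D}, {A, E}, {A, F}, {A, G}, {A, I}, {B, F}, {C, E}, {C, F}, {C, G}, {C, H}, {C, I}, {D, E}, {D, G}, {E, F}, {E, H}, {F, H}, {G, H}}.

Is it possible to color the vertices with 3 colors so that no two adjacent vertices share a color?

A, C, E, F form a clique, so at least 4 colors are needed.
So 3 colors are not enough.

No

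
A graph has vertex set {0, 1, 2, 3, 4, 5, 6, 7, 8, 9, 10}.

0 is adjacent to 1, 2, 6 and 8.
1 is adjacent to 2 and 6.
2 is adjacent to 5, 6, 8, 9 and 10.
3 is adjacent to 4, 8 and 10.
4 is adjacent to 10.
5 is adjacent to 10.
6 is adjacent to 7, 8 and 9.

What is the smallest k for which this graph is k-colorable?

0, 2, 6, 8 are pairwise adjacent (a clique of size 4), so at least 4 colors are needed.
4 colors suffice: color a → {2, 3, 7}; color b → {6, 10}; color c → {1, 4, 5, 8, 9}; color d → {0}. Every edge joins two different colors.

4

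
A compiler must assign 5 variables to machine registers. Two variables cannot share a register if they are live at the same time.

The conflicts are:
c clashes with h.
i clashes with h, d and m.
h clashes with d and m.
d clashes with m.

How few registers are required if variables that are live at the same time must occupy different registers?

4

i, h, d, m all conflict with each other, so at least 4 registers are needed.
Using 4 registers: c=2, i=3, h=1, d=2, m=4. Every pair that conflicts lands in different registers.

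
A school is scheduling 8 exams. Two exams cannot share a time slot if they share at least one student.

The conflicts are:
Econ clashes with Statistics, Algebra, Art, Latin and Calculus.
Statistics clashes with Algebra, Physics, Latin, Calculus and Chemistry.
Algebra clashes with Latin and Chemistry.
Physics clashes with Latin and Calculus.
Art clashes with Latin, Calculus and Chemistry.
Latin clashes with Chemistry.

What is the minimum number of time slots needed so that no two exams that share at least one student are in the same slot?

Statistics, Algebra, Latin, Chemistry pairwise conflict, so at least 4 time slots are needed.
4 time slots suffice: time slot 1 → {Statistics, Art}; time slot 2 → {Latin, Calculus}; time slot 3 → {Econ, Physics, Chemistry}; time slot 4 → {Algebra}. Every pair that conflicts lands in different time slots.

4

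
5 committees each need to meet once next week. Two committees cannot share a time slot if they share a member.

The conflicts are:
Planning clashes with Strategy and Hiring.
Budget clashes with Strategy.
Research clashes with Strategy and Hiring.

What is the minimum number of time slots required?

Research and Strategy conflict, so at least 2 time slots are needed.
2 time slots suffice: Planning=2, Budget=2, Research=2, Strategy=1, Hiring=1. No two conflicting committees share a time slot.

2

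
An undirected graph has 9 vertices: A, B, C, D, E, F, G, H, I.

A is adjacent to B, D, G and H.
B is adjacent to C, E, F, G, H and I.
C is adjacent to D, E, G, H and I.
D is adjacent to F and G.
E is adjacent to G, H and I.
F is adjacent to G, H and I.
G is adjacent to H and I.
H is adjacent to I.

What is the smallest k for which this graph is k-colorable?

B, C, E, G, H, I form a clique, so at least 6 colors are needed.
6 colors suffice: color 1 → {G}; color 2 → {D, H}; color 3 → {B}; color 4 → {A, I}; color 5 → {C, F}; color 6 → {E}. No two adjacent vertices share a color.

6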